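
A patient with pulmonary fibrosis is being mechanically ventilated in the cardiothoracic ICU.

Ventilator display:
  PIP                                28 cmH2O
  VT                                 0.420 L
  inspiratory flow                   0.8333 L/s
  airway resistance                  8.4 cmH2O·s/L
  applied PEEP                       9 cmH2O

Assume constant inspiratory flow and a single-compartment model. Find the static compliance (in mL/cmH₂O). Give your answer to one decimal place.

Equation of motion (constant flow): PIP = Vt/C + R·V̇ + PEEP.
Vt/C = PIP − R·V̇ − PEEP = 28 − 8.4×0.8333 − 9 = 28 − 7.0 − 9 = 12.0 cmH2O.
C = Vt / 12.0 = 420 / 12.0 = 35.0 mL/cmH2O.

35.0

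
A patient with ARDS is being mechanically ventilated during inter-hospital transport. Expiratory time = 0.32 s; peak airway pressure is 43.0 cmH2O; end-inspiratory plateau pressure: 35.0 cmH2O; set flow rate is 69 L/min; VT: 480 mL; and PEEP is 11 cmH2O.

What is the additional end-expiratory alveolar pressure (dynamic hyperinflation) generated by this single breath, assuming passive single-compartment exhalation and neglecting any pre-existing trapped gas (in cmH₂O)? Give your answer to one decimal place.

2.4

Flow: 69 L/min ÷ 60 = 1.15 L/s.
R = (PIP − Pplat)/V̇ = (43.0 − 35.0) / 1.15 = 8.0/1.15 = 6.957 cmH2O·s/L.
C = Vt/(Pplat − PEEP) = 480.0 / (35.0 − 11) = 480.0/24.0 = 20.0 mL/cmH2O.
τ = R × C = 6.957 × 0.02 L/cmH2O = 0.1391 s.
Fraction remaining = e^(−Te/τ) = e^(−0.32/0.1391) = 0.1002; trapped volume = 480.0 × 0.1002 = 48.096 mL.
Additional alveolar pressure from trapping ≈ V_trapped / C = 48.096 / 20.0 = 2.405 cmH2O.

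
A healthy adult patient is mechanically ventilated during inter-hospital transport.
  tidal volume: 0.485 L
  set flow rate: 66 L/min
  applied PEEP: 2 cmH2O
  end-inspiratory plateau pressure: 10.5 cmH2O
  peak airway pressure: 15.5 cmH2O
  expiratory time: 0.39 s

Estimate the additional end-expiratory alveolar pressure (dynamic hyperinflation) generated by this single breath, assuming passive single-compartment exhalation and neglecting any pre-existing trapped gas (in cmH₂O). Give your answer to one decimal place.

1.9

Flow: 66 L/min ÷ 60 = 1.1 L/s.
R = (PIP − Pplat)/V̇ = (15.5 − 10.5) / 1.1 = 5.0/1.1 = 4.545 cmH2O·s/L.
C = Vt/(Pplat − PEEP) = 485.0 / (10.5 − 2) = 485.0/8.5 = 57.059 mL/cmH2O.
τ = R × C = 4.545 × 0.05706 L/cmH2O = 0.2593 s.
Fraction remaining = e^(−Te/τ) = e^(−0.39/0.2593) = 0.2222; trapped volume = 485.0 × 0.2222 = 107.77 mL.
Additional alveolar pressure from trapping ≈ V_trapped / C = 107.77 / 57.059 = 1.889 cmH2O.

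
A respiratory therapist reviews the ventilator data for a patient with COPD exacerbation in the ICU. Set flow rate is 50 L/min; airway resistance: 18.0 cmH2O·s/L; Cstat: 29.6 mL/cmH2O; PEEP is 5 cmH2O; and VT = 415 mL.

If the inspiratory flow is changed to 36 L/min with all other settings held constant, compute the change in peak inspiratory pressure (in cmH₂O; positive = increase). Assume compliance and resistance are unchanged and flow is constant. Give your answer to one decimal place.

Flow: 50 L/min ÷ 60 = 0.8333 L/s.
New flow: 36 L/min ÷ 60 = 0.6 L/s.
PIP = Vt/C + R·V̇ + PEEP (constant-flow equation of motion).
Only the resistive term changes: ΔPIP = R × ΔV̇ = 18.0 × (0.6 − 0.8333) = 18.0 × -0.2333 = -4.199 cmH2O.

-4.2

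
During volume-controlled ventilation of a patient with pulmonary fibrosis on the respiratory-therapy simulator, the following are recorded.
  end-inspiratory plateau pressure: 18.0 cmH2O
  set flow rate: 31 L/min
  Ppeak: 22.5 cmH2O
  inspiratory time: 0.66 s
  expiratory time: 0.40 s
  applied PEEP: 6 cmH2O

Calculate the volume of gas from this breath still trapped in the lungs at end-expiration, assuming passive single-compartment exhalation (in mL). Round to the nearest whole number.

68

Flow: 31 L/min ÷ 60 = 0.5167 L/s.
Vt = flow × Ti = 0.5167 L/s × 0.66 s × 1000 mL/L = 341.02 mL.
R = (PIP − Pplat)/V̇ = (22.5 − 18.0) / 0.5167 = 4.5/0.5167 = 8.709 cmH2O·s/L.
C = Vt/(Pplat − PEEP) = 341.02 / (18.0 − 6) = 341.02/12.0 = 28.418 mL/cmH2O.
τ = R × C = 8.709 × 0.02842 L/cmH2O = 0.2475 s.
Fraction remaining = e^(−Te/τ) = e^(−0.40/0.2475) = 0.1987.
Trapped volume = 341.02 × 0.1987 = 67.761 mL.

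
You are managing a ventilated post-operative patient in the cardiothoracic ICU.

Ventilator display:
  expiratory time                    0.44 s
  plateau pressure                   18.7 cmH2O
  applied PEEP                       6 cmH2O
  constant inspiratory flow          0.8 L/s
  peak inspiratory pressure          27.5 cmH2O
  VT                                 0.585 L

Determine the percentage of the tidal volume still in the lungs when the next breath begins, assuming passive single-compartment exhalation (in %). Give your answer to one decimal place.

42.0

R = (PIP − Pplat)/V̇ = (27.5 − 18.7) / 0.8 = 8.8/0.8 = 11.0 cmH2O·s/L.
C = Vt/(Pplat − PEEP) = 585.0 / (18.7 − 6) = 585.0/12.7 = 46.063 mL/cmH2O.
τ = R × C = 11.0 × 0.04606 L/cmH2O = 0.5067 s.
Fraction remaining at end-expiration = e^(−Te/τ) = e^(−0.44/0.5067) = 0.4196 → 41.96%.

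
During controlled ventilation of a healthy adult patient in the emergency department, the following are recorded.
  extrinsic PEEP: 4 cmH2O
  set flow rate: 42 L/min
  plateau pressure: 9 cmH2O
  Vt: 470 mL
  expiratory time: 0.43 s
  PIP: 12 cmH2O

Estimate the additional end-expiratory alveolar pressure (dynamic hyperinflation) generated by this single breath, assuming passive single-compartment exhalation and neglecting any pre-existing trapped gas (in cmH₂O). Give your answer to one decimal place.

1.7

Flow: 42 L/min ÷ 60 = 0.7 L/s.
R = (PIP − Pplat)/V̇ = (12 − 9) / 0.7 = 3.0/0.7 = 4.286 cmH2O·s/L.
C = Vt/(Pplat − PEEP) = 470.0 / (9 − 4) = 470.0/5.0 = 94.0 mL/cmH2O.
τ = R × C = 4.286 × 0.094 L/cmH2O = 0.4029 s.
Fraction remaining = e^(−Te/τ) = e^(−0.43/0.4029) = 0.3439; trapped volume = 470.0 × 0.3439 = 161.63 mL.
Additional alveolar pressure from trapping ≈ V_trapped / C = 161.63 / 94.0 = 1.719 cmH2O.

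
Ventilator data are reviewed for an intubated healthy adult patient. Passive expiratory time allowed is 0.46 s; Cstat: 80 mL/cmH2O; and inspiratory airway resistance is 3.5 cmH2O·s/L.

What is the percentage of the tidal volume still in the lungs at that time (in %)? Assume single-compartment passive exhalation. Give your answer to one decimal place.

19.3

τ = R × C = 3.5 × 80 mL/cmH2O = 3.5 × 0.080 L/cmH2O = 0.28 s.
Passive exhalation: V(t)/V₀ = e^(−t/τ) = e^(−0.46/0.28) = 0.1934.
Fraction remaining = 0.1934 → 19.34%.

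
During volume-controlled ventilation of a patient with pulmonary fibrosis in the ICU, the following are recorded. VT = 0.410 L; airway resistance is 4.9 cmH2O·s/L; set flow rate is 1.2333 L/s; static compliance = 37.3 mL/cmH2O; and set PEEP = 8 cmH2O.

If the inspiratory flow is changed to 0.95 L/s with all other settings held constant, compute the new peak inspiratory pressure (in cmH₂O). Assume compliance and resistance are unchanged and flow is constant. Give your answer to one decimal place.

PIP = Vt/C + R·V̇ + PEEP (constant-flow equation of motion).
Only the resistive term changes: ΔPIP = R × ΔV̇ = 4.9 × (0.95 − 1.2333) = 4.9 × -0.2833 = -1.388 cmH2O.
Original PIP = 410/37.3 + 4.9×1.2333 + 8 = 25.035 cmH2O; new PIP = 25.035 + (-1.388) = 23.647 cmH2O.

23.6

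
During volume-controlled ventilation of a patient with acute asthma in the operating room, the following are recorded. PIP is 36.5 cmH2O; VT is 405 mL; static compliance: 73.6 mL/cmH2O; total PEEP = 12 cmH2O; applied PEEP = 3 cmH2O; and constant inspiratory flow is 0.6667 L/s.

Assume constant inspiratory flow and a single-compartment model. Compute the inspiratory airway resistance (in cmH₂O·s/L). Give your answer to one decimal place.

28.5

Total PEEP = 12 cmH2O (set 3 + intrinsic 9); this is the baseline alveolar pressure.
Equation of motion (constant flow): PIP = Vt/C + R·V̇ + PEEP.
R·V̇ = PIP − Vt/C − PEEP = 36.5 − 405/73.6 − 12 = 36.5 − 5.503 − 12 = 18.997 cmH2O.
R = 18.997 / 0.6667 = 28.494 cmH2O·s/L.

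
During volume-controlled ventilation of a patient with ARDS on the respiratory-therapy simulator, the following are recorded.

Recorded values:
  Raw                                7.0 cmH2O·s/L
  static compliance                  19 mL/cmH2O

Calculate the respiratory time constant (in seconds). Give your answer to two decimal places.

0.13

τ = R × C = 7.0 × 19 mL/cmH2O = 7.0 × 0.019 L/cmH2O = 0.133 s.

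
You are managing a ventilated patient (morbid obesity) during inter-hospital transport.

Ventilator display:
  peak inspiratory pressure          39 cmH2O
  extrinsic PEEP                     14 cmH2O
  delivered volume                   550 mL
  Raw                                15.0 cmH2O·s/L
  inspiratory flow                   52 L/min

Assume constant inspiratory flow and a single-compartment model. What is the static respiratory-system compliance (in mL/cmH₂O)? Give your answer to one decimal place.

45.8

Flow: 52 L/min ÷ 60 = 0.8667 L/s.
Equation of motion (constant flow): PIP = Vt/C + R·V̇ + PEEP.
Vt/C = PIP − R·V̇ − PEEP = 39 − 15.0×0.8667 − 14 = 39 − 13.001 − 14 = 11.999 cmH2O.
C = Vt / 11.999 = 550 / 11.999 = 45.837 mL/cmH2O.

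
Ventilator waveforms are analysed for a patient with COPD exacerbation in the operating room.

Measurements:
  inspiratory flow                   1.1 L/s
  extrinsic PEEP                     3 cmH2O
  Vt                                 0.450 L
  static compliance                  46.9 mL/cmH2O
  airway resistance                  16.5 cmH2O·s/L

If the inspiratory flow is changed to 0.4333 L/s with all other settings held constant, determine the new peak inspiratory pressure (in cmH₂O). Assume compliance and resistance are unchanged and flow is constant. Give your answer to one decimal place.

19.7

PIP = Vt/C + R·V̇ + PEEP (constant-flow equation of motion).
Only the resistive term changes: ΔPIP = R × ΔV̇ = 16.5 × (0.4333 − 1.1) = 16.5 × -0.6667 = -11.001 cmH2O.
Original PIP = 450/46.9 + 16.5×1.1 + 3 = 30.745 cmH2O; new PIP = 30.745 + (-11.001) = 19.744 cmH2O.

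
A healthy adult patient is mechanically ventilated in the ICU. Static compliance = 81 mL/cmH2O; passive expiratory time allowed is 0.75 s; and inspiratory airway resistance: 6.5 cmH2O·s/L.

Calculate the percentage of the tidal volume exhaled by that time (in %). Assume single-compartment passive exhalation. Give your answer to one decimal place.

75.9

τ = R × C = 6.5 × 81 mL/cmH2O = 6.5 × 0.081 L/cmH2O = 0.5265 s.
Passive exhalation: V(t)/V₀ = e^(−t/τ) = e^(−0.75/0.5265) = 0.2406.
Fraction exhaled = 1 − 0.2406 = 0.7594 → 75.94%.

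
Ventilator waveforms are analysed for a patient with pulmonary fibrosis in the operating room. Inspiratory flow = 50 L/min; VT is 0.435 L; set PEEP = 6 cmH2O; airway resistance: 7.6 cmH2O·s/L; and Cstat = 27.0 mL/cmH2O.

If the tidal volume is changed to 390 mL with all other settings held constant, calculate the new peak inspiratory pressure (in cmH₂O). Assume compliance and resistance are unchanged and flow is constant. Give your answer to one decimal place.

Flow: 50 L/min ÷ 60 = 0.8333 L/s.
PIP = Vt/C + R·V̇ + PEEP (constant-flow equation of motion).
Only the elastic term changes: ΔPIP = ΔVt / C = (390 − 435) / 27.0 = -1.667 cmH2O.
Original PIP = 435/27.0 + 7.6×0.8333 + 6 = 28.444 cmH2O; new PIP = 28.444 + (-1.667) = 26.777 cmH2O.

26.8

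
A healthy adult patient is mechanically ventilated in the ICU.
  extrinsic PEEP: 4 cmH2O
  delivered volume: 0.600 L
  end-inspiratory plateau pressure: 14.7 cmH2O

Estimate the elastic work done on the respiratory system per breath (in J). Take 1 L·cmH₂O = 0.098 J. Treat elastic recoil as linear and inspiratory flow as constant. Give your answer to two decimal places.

Elastic work ≈ ½ × (Pplat − PEEP) × Vt = 0.5 × (14.7 − 4) × 0.600 L = 0.5 × 10.7 × 0.600 = 3.21 L·cmH2O.
× 0.098 J/(L·cmH2O) → 0.3146 J.

0.31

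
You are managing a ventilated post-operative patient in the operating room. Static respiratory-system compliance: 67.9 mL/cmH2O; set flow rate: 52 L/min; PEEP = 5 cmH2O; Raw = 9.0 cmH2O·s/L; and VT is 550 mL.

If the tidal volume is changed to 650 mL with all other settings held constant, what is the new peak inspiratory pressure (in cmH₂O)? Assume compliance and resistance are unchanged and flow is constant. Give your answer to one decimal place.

Flow: 52 L/min ÷ 60 = 0.8667 L/s.
PIP = Vt/C + R·V̇ + PEEP (constant-flow equation of motion).
Only the elastic term changes: ΔPIP = ΔVt / C = (650 − 550) / 67.9 = 1.473 cmH2O.
Original PIP = 550/67.9 + 9.0×0.8667 + 5 = 20.9 cmH2O; new PIP = 20.9 + (1.473) = 22.373 cmH2O.

22.4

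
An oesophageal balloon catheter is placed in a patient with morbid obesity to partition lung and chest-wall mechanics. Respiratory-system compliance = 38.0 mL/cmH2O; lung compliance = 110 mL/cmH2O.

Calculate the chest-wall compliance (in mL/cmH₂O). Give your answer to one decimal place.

1/Ccw = 1/Crs − 1/CL.
1/Ccw = 1/38.0 − 1/110 = 0.01722.
Ccw = 58.072 mL/cmH2O.

58.1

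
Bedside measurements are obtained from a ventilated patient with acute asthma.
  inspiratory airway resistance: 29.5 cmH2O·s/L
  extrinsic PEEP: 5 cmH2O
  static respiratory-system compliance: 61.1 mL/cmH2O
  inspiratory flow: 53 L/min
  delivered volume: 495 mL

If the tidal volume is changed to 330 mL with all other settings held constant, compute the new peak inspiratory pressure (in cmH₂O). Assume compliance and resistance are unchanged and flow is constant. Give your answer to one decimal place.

Flow: 53 L/min ÷ 60 = 0.8833 L/s.
PIP = Vt/C + R·V̇ + PEEP (constant-flow equation of motion).
Only the elastic term changes: ΔPIP = ΔVt / C = (330 − 495) / 61.1 = -2.7 cmH2O.
Original PIP = 495/61.1 + 29.5×0.8833 + 5 = 39.159 cmH2O; new PIP = 39.159 + (-2.7) = 36.459 cmH2O.

36.5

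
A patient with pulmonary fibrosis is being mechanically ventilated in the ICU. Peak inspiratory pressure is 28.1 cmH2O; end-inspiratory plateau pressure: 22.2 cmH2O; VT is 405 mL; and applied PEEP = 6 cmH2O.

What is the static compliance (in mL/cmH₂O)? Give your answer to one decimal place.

Cstat = Vt / (Pplat − PEEP) = 405 / (22.2 − 6) = 405 / 16.2 = 25.0 mL/cmH2O.

25.0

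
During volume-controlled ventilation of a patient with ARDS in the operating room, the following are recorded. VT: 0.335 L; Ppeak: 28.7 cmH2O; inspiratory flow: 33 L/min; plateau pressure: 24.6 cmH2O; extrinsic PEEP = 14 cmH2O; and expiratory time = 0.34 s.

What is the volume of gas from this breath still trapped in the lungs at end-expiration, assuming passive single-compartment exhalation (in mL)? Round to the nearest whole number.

Flow: 33 L/min ÷ 60 = 0.55 L/s.
R = (PIP − Pplat)/V̇ = (28.7 − 24.6) / 0.55 = 4.1/0.55 = 7.455 cmH2O·s/L.
C = Vt/(Pplat − PEEP) = 335.0 / (24.6 − 14) = 335.0/10.6 = 31.604 mL/cmH2O.
τ = R × C = 7.455 × 0.0316 L/cmH2O = 0.2356 s.
Fraction remaining = e^(−Te/τ) = e^(−0.34/0.2356) = 0.2362.
Trapped volume = 335.0 × 0.2362 = 79.127 mL.

79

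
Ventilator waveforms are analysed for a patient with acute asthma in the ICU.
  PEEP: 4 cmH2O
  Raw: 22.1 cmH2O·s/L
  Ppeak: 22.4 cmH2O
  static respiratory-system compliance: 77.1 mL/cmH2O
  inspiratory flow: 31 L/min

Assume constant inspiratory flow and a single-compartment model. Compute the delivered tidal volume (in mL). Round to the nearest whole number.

Flow: 31 L/min ÷ 60 = 0.5167 L/s.
Equation of motion (constant flow): PIP = Vt/C + R·V̇ + PEEP.
Vt/C = PIP − R·V̇ − PEEP = 22.4 − 11.419 − 4 = 6.981 cmH2O.
Vt = C × 6.981 = 77.1 × 6.981 = 538.24 mL.

538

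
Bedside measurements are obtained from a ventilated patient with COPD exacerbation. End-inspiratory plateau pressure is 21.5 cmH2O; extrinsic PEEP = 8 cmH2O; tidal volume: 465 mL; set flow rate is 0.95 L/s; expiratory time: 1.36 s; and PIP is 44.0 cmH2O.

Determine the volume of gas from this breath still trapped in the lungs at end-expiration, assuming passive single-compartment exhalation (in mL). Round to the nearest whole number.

R = (PIP − Pplat)/V̇ = (44.0 − 21.5) / 0.95 = 22.5/0.95 = 23.684 cmH2O·s/L.
C = Vt/(Pplat − PEEP) = 465.0 / (21.5 − 8) = 465.0/13.5 = 34.444 mL/cmH2O.
τ = R × C = 23.684 × 0.03444 L/cmH2O = 0.8157 s.
Fraction remaining = e^(−Te/τ) = e^(−1.36/0.8157) = 0.1888.
Trapped volume = 465.0 × 0.1888 = 87.792 mL.

88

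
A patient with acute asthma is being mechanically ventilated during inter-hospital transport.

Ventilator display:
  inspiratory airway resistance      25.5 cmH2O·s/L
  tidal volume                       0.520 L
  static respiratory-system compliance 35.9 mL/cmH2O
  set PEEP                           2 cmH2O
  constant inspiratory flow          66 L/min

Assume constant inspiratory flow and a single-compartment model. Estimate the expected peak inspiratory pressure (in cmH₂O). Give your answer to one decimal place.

44.5

Flow: 66 L/min ÷ 60 = 1.1 L/s.
Equation of motion (constant flow): PIP = Vt/C + R·V̇ + PEEP.
PIP = 520/35.9 + 25.5×1.1 + 2 = 14.485 + 28.05 + 2 = 44.535 cmH2O.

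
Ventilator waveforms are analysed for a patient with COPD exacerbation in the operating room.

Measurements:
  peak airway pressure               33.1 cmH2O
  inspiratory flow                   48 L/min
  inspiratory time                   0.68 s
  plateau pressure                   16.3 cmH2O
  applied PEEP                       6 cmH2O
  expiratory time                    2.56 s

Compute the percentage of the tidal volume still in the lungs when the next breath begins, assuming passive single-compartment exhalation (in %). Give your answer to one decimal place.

9.9

Flow: 48 L/min ÷ 60 = 0.8 L/s.
Vt = flow × Ti = 0.8 L/s × 0.68 s × 1000 mL/L = 544.0 mL.
R = (PIP − Pplat)/V̇ = (33.1 − 16.3) / 0.8 = 16.8/0.8 = 21.0 cmH2O·s/L.
C = Vt/(Pplat − PEEP) = 544.0 / (16.3 − 6) = 544.0/10.3 = 52.816 mL/cmH2O.
τ = R × C = 21.0 × 0.05282 L/cmH2O = 1.109 s.
Fraction remaining at end-expiration = e^(−Te/τ) = e^(−2.56/1.109) = 0.09942 → 9.942%.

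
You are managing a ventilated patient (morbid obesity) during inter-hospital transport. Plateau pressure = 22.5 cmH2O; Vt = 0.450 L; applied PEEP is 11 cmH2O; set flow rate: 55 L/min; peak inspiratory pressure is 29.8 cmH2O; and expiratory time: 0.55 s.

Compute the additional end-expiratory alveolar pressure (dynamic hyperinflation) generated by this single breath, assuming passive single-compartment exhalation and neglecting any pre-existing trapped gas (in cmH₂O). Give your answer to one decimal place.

2.0

Flow: 55 L/min ÷ 60 = 0.9167 L/s.
R = (PIP − Pplat)/V̇ = (29.8 − 22.5) / 0.9167 = 7.3/0.9167 = 7.963 cmH2O·s/L.
C = Vt/(Pplat − PEEP) = 450.0 / (22.5 − 11) = 450.0/11.5 = 39.13 mL/cmH2O.
τ = R × C = 7.963 × 0.03913 L/cmH2O = 0.3116 s.
Fraction remaining = e^(−Te/τ) = e^(−0.55/0.3116) = 0.1712; trapped volume = 450.0 × 0.1712 = 77.04 mL.
Additional alveolar pressure from trapping ≈ V_trapped / C = 77.04 / 39.13 = 1.969 cmH2O.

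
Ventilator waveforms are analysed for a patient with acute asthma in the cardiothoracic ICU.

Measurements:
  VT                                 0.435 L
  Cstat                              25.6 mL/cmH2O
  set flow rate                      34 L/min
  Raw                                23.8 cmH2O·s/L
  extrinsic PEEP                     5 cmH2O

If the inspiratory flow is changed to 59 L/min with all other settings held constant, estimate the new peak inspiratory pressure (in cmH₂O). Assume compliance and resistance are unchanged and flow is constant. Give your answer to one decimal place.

Flow: 34 L/min ÷ 60 = 0.5667 L/s.
New flow: 59 L/min ÷ 60 = 0.9833 L/s.
PIP = Vt/C + R·V̇ + PEEP (constant-flow equation of motion).
Only the resistive term changes: ΔPIP = R × ΔV̇ = 23.8 × (0.9833 − 0.5667) = 23.8 × 0.4166 = 9.915 cmH2O.
Original PIP = 435/25.6 + 23.8×0.5667 + 5 = 35.48 cmH2O; new PIP = 35.48 + (9.915) = 45.395 cmH2O.

45.4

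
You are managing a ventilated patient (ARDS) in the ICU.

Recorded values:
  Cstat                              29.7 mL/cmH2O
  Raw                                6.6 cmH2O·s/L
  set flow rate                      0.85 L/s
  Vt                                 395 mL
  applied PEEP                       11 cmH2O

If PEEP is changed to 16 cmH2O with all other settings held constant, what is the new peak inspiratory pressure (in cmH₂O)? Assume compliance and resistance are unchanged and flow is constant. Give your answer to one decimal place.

PIP = Vt/C + R·V̇ + PEEP (constant-flow equation of motion).
Only the baseline term changes: ΔPIP = ΔPEEP = 16 − 11 = 5.0 cmH2O.
Original PIP = 395/29.7 + 6.6×0.85 + 11 = 29.91 cmH2O; new PIP = 29.91 + (5.0) = 34.91 cmH2O.

34.9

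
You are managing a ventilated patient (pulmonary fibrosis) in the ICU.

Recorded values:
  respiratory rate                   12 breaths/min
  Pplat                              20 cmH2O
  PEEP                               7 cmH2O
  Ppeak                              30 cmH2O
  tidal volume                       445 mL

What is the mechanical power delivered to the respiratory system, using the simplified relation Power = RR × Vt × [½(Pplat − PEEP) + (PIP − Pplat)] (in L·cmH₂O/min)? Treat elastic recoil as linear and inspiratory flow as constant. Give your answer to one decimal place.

Per-breath work = Vt × [½(Pplat−PEEP) + (PIP−Pplat)] = 0.445 × [0.5×13.0 + 10.0] = 0.445 × 16.5 = 7.343 L·cmH2O.
Power = 12 × 7.343 = 88.116 L·cmH2O/min.

88.1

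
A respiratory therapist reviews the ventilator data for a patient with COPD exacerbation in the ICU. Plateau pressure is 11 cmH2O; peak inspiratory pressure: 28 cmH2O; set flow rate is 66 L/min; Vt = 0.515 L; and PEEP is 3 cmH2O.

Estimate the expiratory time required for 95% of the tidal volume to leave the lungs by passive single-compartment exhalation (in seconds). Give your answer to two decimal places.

2.98

Flow: 66 L/min ÷ 60 = 1.1 L/s.
R = (PIP − Pplat)/V̇ = (28 − 11) / 1.1 = 17.0/1.1 = 15.455 cmH2O·s/L.
C = Vt/(Pplat − PEEP) = 515.0 / (11 − 3) = 515.0/8.0 = 64.375 mL/cmH2O.
τ = R × C = 15.455 × 0.06438 L/cmH2O = 0.995 s.
t = −τ·ln(1 − 0.95) = −0.995·ln(0.05) = 2.981 s.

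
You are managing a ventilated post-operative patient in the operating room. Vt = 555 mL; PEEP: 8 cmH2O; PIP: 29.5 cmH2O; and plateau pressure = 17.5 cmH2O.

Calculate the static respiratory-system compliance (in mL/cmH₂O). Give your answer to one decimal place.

58.4

Cstat = Vt / (Pplat − PEEP) = 555 / (17.5 − 8) = 555 / 9.5 = 58.421 mL/cmH2O.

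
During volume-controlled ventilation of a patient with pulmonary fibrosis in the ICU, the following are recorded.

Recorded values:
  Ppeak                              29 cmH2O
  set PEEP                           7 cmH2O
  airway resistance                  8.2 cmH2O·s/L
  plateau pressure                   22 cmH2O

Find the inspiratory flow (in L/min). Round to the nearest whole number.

51

flow = (PIP − Pplat) / Raw = (29 − 22) / 8.2 = 0.8537 L/s × 60 = 51.222 L/min.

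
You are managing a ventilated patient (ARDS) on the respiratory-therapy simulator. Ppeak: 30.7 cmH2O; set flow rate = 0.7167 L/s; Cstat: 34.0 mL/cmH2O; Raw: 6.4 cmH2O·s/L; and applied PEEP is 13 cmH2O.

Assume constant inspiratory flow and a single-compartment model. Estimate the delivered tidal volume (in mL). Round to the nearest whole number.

Equation of motion (constant flow): PIP = Vt/C + R·V̇ + PEEP.
Vt/C = PIP − R·V̇ − PEEP = 30.7 − 4.587 − 13 = 13.113 cmH2O.
Vt = C × 13.113 = 34.0 × 13.113 = 445.84 mL.

446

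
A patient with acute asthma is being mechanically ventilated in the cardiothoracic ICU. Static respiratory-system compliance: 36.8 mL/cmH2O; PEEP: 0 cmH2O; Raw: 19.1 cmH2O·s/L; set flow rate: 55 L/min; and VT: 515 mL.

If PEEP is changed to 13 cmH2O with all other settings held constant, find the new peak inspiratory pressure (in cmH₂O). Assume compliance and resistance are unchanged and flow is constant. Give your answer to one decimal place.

44.5

Flow: 55 L/min ÷ 60 = 0.9167 L/s.
PIP = Vt/C + R·V̇ + PEEP (constant-flow equation of motion).
Only the baseline term changes: ΔPIP = ΔPEEP = 13 − 0 = 13.0 cmH2O.
Original PIP = 515/36.8 + 19.1×0.9167 + 0 = 31.504 cmH2O; new PIP = 31.504 + (13.0) = 44.504 cmH2O.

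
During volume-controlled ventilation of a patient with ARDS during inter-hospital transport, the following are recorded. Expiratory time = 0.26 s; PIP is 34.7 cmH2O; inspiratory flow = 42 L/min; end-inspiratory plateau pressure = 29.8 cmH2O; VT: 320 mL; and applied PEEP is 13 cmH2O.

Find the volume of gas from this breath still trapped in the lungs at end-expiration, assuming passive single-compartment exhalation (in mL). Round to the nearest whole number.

46

Flow: 42 L/min ÷ 60 = 0.7 L/s.
R = (PIP − Pplat)/V̇ = (34.7 − 29.8) / 0.7 = 4.9/0.7 = 7.0 cmH2O·s/L.
C = Vt/(Pplat − PEEP) = 320.0 / (29.8 − 13) = 320.0/16.8 = 19.048 mL/cmH2O.
τ = R × C = 7.0 × 0.01905 L/cmH2O = 0.1334 s.
Fraction remaining = e^(−Te/τ) = e^(−0.26/0.1334) = 0.1424.
Trapped volume = 320.0 × 0.1424 = 45.568 mL.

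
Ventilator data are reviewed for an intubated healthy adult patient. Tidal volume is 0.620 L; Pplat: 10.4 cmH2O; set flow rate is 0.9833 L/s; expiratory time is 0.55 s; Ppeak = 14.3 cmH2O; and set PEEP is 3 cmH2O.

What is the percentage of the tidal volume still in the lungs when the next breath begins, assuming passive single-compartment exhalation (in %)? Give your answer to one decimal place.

19.1

R = (PIP − Pplat)/V̇ = (14.3 − 10.4) / 0.9833 = 3.9/0.9833 = 3.966 cmH2O·s/L.
C = Vt/(Pplat − PEEP) = 620.0 / (10.4 − 3) = 620.0/7.4 = 83.784 mL/cmH2O.
τ = R × C = 3.966 × 0.08378 L/cmH2O = 0.3323 s.
Fraction remaining at end-expiration = e^(−Te/τ) = e^(−0.55/0.3323) = 0.1911 → 19.11%.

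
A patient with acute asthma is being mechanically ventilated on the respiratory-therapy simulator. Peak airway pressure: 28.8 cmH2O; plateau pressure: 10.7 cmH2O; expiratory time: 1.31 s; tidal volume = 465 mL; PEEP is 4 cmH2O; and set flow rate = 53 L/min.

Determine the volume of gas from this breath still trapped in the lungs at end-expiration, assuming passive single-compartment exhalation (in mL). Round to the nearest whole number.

185

Flow: 53 L/min ÷ 60 = 0.8833 L/s.
R = (PIP − Pplat)/V̇ = (28.8 − 10.7) / 0.8833 = 18.1/0.8833 = 20.491 cmH2O·s/L.
C = Vt/(Pplat − PEEP) = 465.0 / (10.7 − 4) = 465.0/6.7 = 69.403 mL/cmH2O.
τ = R × C = 20.491 × 0.0694 L/cmH2O = 1.422 s.
Fraction remaining = e^(−Te/τ) = e^(−1.31/1.422) = 0.398.
Trapped volume = 465.0 × 0.398 = 185.07 mL.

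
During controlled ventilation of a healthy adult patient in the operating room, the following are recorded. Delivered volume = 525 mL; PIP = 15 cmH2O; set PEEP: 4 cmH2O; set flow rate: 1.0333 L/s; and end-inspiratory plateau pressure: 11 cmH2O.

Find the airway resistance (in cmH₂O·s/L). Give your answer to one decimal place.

Raw = (PIP − Pplat) / flow = (15 − 11) / 1.0333 = 4.0 / 1.0333 = 3.871 cmH2O·s/L.

3.9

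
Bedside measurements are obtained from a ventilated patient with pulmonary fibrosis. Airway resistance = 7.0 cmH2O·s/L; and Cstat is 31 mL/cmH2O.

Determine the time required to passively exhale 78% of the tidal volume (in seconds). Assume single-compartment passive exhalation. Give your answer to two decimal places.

0.33

τ = R × C = 7.0 × 31 mL/cmH2O = 7.0 × 0.031 L/cmH2O = 0.217 s.
Exhaled fraction f = 1 − e^(−t/τ) → t = −τ·ln(1 − f) = −0.217·ln(0.22) = 0.3286 s.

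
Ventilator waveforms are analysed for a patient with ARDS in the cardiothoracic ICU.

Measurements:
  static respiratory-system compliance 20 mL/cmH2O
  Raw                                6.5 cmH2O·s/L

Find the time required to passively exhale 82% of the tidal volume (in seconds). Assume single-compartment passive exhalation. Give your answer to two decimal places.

0.22

τ = R × C = 6.5 × 20 mL/cmH2O = 6.5 × 0.020 L/cmH2O = 0.13 s.
Exhaled fraction f = 1 − e^(−t/τ) → t = −τ·ln(1 − f) = −0.13·ln(0.18) = 0.2229 s.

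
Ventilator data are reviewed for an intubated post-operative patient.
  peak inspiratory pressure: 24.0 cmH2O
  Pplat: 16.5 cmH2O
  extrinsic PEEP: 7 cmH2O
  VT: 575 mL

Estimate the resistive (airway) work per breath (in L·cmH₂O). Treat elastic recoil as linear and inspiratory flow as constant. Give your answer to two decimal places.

4.31

With constant inspiratory flow the resistive pressure is constant at PIP − Pplat = 24.0 − 16.5 = 7.5 cmH2O, so resistive work = 7.5 × 0.575 = 4.313 L·cmH2O.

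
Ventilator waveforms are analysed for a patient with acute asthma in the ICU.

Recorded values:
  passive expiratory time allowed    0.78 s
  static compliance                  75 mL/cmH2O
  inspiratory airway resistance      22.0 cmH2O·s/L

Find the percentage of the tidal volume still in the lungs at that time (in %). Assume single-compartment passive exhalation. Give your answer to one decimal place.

τ = R × C = 22.0 × 75 mL/cmH2O = 22.0 × 0.075 L/cmH2O = 1.65 s.
Passive exhalation: V(t)/V₀ = e^(−t/τ) = e^(−0.78/1.65) = 0.6233.
Fraction remaining = 0.6233 → 62.33%.

62.3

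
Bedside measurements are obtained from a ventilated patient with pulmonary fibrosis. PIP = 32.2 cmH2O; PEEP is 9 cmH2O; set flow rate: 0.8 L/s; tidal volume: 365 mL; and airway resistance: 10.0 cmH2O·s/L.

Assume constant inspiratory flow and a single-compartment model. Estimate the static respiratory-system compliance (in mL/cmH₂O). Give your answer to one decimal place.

24.0

Equation of motion (constant flow): PIP = Vt/C + R·V̇ + PEEP.
Vt/C = PIP − R·V̇ − PEEP = 32.2 − 10.0×0.8 − 9 = 32.2 − 8.0 − 9 = 15.2 cmH2O.
C = Vt / 15.2 = 365 / 15.2 = 24.013 mL/cmH2O.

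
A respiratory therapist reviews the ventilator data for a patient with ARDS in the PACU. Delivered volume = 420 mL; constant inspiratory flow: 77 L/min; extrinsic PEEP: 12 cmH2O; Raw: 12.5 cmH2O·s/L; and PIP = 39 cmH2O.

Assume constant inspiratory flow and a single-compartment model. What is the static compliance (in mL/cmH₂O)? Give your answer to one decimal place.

Flow: 77 L/min ÷ 60 = 1.2833 L/s.
Equation of motion (constant flow): PIP = Vt/C + R·V̇ + PEEP.
Vt/C = PIP − R·V̇ − PEEP = 39 − 12.5×1.2833 − 12 = 39 − 16.041 − 12 = 10.959 cmH2O.
C = Vt / 10.959 = 420 / 10.959 = 38.325 mL/cmH2O.

38.3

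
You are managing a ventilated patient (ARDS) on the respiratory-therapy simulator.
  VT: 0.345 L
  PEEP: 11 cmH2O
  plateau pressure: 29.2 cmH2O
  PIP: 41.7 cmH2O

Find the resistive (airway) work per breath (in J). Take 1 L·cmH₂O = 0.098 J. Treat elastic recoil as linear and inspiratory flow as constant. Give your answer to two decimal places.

With constant inspiratory flow the resistive pressure is constant at PIP − Pplat = 41.7 − 29.2 = 12.5 cmH2O, so resistive work = 12.5 × 0.345 = 4.313 L·cmH2O.
× 0.098 J/(L·cmH2O) → 0.4227 J.

0.42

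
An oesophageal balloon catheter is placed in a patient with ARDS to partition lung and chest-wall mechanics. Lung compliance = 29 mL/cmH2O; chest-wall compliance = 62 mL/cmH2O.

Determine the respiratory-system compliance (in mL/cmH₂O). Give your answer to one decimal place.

19.8

Lung and chest wall are elastances in series: 1/Crs = 1/CL + 1/Ccw.
1/Crs = 1/29 + 1/62 = 0.05061.
Crs = 19.759 mL/cmH2O.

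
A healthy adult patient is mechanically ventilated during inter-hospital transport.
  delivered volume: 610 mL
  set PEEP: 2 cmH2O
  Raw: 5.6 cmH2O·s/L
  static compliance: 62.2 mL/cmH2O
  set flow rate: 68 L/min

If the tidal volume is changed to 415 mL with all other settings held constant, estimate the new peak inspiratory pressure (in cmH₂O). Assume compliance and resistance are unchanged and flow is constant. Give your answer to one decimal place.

Flow: 68 L/min ÷ 60 = 1.1333 L/s.
PIP = Vt/C + R·V̇ + PEEP (constant-flow equation of motion).
Only the elastic term changes: ΔPIP = ΔVt / C = (415 − 610) / 62.2 = -3.135 cmH2O.
Original PIP = 610/62.2 + 5.6×1.1333 + 2 = 18.154 cmH2O; new PIP = 18.154 + (-3.135) = 15.019 cmH2O.

15.0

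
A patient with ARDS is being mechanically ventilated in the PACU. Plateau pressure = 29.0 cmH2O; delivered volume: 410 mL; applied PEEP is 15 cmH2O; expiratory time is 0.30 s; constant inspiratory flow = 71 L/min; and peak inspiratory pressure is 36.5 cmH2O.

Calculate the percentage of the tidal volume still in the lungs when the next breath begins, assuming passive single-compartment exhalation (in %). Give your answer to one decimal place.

Flow: 71 L/min ÷ 60 = 1.1833 L/s.
R = (PIP − Pplat)/V̇ = (36.5 − 29.0) / 1.1833 = 7.5/1.1833 = 6.338 cmH2O·s/L.
C = Vt/(Pplat − PEEP) = 410.0 / (29.0 − 15) = 410.0/14.0 = 29.286 mL/cmH2O.
τ = R × C = 6.338 × 0.02929 L/cmH2O = 0.1856 s.
Fraction remaining at end-expiration = e^(−Te/τ) = e^(−0.30/0.1856) = 0.1986 → 19.86%.

19.9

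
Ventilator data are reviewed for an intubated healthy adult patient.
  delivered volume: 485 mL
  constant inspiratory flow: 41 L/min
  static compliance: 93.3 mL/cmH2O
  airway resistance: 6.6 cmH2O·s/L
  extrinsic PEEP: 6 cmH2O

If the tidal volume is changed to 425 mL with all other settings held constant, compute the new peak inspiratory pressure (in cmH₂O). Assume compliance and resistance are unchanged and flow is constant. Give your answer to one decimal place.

Flow: 41 L/min ÷ 60 = 0.6833 L/s.
PIP = Vt/C + R·V̇ + PEEP (constant-flow equation of motion).
Only the elastic term changes: ΔPIP = ΔVt / C = (425 − 485) / 93.3 = -0.6431 cmH2O.
Original PIP = 485/93.3 + 6.6×0.6833 + 6 = 15.708 cmH2O; new PIP = 15.708 + (-0.6431) = 15.065 cmH2O.

15.1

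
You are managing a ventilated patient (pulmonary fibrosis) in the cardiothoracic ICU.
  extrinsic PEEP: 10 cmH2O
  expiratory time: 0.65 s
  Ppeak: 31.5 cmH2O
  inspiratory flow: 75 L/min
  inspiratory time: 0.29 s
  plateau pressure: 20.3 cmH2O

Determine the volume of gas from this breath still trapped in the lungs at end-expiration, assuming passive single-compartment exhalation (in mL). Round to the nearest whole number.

46

Flow: 75 L/min ÷ 60 = 1.25 L/s.
Vt = flow × Ti = 1.25 L/s × 0.29 s × 1000 mL/L = 362.5 mL.
R = (PIP − Pplat)/V̇ = (31.5 − 20.3) / 1.25 = 11.2/1.25 = 8.96 cmH2O·s/L.
C = Vt/(Pplat − PEEP) = 362.5 / (20.3 − 10) = 362.5/10.3 = 35.194 mL/cmH2O.
τ = R × C = 8.96 × 0.03519 L/cmH2O = 0.3153 s.
Fraction remaining = e^(−Te/τ) = e^(−0.65/0.3153) = 0.1273.
Trapped volume = 362.5 × 0.1273 = 46.146 mL.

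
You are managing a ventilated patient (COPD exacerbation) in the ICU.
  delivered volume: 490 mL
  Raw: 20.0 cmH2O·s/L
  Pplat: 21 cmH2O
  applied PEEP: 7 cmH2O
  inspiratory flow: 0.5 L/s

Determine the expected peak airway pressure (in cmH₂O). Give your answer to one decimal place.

PIP = Pplat + Raw × flow = 21 + 20.0 × 0.5 = 21 + 10.0 = 31.0 cmH2O.

31.0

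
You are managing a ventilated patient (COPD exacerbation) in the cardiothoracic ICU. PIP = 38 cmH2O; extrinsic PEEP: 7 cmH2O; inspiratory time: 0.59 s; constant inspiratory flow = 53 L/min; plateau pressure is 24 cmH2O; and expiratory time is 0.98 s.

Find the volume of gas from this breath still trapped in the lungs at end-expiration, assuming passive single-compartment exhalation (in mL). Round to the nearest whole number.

Flow: 53 L/min ÷ 60 = 0.8833 L/s.
Vt = flow × Ti = 0.8833 L/s × 0.59 s × 1000 mL/L = 521.15 mL.
R = (PIP − Pplat)/V̇ = (38 − 24) / 0.8833 = 14.0/0.8833 = 15.85 cmH2O·s/L.
C = Vt/(Pplat − PEEP) = 521.15 / (24 − 7) = 521.15/17.0 = 30.656 mL/cmH2O.
τ = R × C = 15.85 × 0.03066 L/cmH2O = 0.486 s.
Fraction remaining = e^(−Te/τ) = e^(−0.98/0.486) = 0.1331.
Trapped volume = 521.15 × 0.1331 = 69.365 mL.

69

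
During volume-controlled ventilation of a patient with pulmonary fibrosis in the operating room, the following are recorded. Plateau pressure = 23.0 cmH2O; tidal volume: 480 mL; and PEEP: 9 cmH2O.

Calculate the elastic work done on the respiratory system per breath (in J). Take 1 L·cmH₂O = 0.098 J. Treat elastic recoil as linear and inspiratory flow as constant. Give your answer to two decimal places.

0.33

Elastic work ≈ ½ × (Pplat − PEEP) × Vt = 0.5 × (23.0 − 9) × 0.480 L = 0.5 × 14.0 × 0.480 = 3.36 L·cmH2O.
× 0.098 J/(L·cmH2O) → 0.3293 J.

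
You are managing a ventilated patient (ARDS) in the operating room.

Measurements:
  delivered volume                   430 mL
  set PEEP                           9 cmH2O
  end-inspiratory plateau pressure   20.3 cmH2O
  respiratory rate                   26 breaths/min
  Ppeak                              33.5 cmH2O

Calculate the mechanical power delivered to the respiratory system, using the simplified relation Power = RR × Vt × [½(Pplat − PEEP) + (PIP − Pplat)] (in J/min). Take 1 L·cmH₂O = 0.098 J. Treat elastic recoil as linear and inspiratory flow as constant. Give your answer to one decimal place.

20.7

Per-breath work = Vt × [½(Pplat−PEEP) + (PIP−Pplat)] = 0.430 × [0.5×11.3 + 13.2] = 0.430 × 18.85 = 8.106 L·cmH2O.
Power = 26 × 8.106 = 210.76 L·cmH2O/min.
× 0.098 J/(L·cmH2O) → 20.654 J/min.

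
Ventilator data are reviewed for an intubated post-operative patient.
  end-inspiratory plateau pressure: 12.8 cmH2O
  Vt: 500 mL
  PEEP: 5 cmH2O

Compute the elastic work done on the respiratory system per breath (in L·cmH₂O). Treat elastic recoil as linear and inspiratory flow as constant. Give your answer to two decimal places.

Elastic work ≈ ½ × (Pplat − PEEP) × Vt = 0.5 × (12.8 − 5) × 0.500 L = 0.5 × 7.8 × 0.500 = 1.95 L·cmH2O.

1.95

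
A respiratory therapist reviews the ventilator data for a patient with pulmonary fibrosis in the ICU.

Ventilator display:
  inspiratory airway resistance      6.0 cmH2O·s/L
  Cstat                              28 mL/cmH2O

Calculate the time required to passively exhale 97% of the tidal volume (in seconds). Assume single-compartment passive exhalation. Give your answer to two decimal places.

τ = R × C = 6.0 × 28 mL/cmH2O = 6.0 × 0.028 L/cmH2O = 0.168 s.
Exhaled fraction f = 1 − e^(−t/τ) → t = −τ·ln(1 − f) = −0.168·ln(0.03) = 0.5891 s.

0.59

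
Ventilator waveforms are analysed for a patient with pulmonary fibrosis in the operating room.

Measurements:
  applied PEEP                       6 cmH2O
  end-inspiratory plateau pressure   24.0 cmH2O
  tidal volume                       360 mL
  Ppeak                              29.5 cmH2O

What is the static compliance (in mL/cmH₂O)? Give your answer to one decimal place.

20.0

Cstat = Vt / (Pplat − PEEP) = 360 / (24.0 − 6) = 360 / 18.0 = 20.0 mL/cmH2O.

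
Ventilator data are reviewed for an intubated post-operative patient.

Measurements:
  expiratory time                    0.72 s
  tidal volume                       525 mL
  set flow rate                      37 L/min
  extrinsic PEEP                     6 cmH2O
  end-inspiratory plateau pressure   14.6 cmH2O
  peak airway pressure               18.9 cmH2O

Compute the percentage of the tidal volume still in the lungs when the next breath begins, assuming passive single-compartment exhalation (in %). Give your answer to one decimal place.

Flow: 37 L/min ÷ 60 = 0.6167 L/s.
R = (PIP − Pplat)/V̇ = (18.9 − 14.6) / 0.6167 = 4.3/0.6167 = 6.973 cmH2O·s/L.
C = Vt/(Pplat − PEEP) = 525.0 / (14.6 − 6) = 525.0/8.6 = 61.047 mL/cmH2O.
τ = R × C = 6.973 × 0.06105 L/cmH2O = 0.4257 s.
Fraction remaining at end-expiration = e^(−Te/τ) = e^(−0.72/0.4257) = 0.1843 → 18.43%.

18.4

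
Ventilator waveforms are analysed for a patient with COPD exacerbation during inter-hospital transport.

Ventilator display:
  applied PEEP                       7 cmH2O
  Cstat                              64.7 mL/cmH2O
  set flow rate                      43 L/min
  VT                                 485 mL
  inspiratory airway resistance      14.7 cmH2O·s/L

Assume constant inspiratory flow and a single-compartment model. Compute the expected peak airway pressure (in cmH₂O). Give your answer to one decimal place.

25.0

Flow: 43 L/min ÷ 60 = 0.7167 L/s.
Equation of motion (constant flow): PIP = Vt/C + R·V̇ + PEEP.
PIP = 485/64.7 + 14.7×0.7167 + 7 = 7.496 + 10.535 + 7 = 25.031 cmH2O.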